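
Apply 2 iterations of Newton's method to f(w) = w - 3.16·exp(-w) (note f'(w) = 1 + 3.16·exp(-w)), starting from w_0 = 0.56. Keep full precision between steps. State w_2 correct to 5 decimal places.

Newton update: w ← w − f(w)/f'(w).
w_0 = 0.560000: f = -1.245021, f' = 2.805021 → w_1 = 0.560000 - (-1.245021)/(2.805021) = 1.003854
w_1 = 1.003854: f = -0.154173, f' = 2.158027 → w_2 = 1.003854 - (-0.154173)/(2.158027) = 1.075296

1.07530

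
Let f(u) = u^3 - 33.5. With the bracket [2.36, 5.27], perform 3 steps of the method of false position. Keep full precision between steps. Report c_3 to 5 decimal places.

3.13805

False-position update: c = (a·f(b) − b·f(a))/(f(b) − f(a)); replace the endpoint whose sign matches f(c).
f(2.360000) = -20.355744, f(5.270000) = 112.863183
step 1: c = 2.804646, f(c) = -11.438553 < 0 → new bracket [2.804646, 5.270000]
step 2: c = 3.031514, f(c) = -5.640162 < 0 → new bracket [3.031514, 5.270000]
step 3: c = 3.138054, f(c) = -2.598371 < 0 → new bracket [3.138054, 5.270000]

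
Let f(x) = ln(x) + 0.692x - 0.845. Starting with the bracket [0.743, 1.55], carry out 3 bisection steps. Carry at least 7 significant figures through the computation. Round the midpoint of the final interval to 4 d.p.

f(0.743000) = -0.627903, f(1.550000) = 0.665855 (opposite signs)
step 1: m = 1.146500, f(m) = 0.085092 > 0 → root in [0.743000, 1.146500]
step 2: m = 0.944750, f(m) = -0.248068 < 0 → root in [0.944750, 1.146500]
step 3: m = 1.045625, f(m) = -0.076813 < 0 → root in [1.045625, 1.146500]
Midpoint of [1.045625, 1.146500] = 1.096062

1.0961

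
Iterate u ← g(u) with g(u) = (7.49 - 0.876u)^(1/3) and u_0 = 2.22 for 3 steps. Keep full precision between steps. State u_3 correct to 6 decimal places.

u_1 = g(2.220000) = 1.770005
u_2 = g(1.770005) = 1.810990
u_3 = g(1.810990) = 1.807334

1.807334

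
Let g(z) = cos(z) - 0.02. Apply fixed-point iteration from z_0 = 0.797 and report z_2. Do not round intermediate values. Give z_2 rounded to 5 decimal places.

z_1 = g(0.797000) = 0.678856
z_2 = g(0.678856) = 0.758292

0.75829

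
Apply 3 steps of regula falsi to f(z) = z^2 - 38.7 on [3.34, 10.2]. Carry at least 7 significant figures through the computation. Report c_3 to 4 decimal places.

6.1678

False-position update: c = (a·f(b) − b·f(a))/(f(b) − f(a)); replace the endpoint whose sign matches f(c).
f(3.340000) = -27.544400, f(10.200000) = 65.340000
step 1: c = 5.374298, f(c) = -9.816917 < 0 → new bracket [5.374298, 10.200000]
step 2: c = 6.004626, f(c) = -2.644462 < 0 → new bracket [6.004626, 10.200000]
step 3: c = 6.167818, f(c) = -0.658019 < 0 → new bracket [6.167818, 10.200000]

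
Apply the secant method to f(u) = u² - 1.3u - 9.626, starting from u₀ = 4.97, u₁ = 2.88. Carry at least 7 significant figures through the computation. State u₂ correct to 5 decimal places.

3.65490

f(u_0) = 8.613900, f(u_1) = -5.075600
u_2 = 2.880000 - (-5.075600)·(2.880000 - 4.970000)/(-5.075600 - (8.613900)) = 3.654901; f(u_2) = -1.019071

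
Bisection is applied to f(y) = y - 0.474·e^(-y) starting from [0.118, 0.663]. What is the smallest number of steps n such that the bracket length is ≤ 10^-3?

10

Initial width b − a = 0.663 − 0.118 = 0.545000.
After n steps the width is (b−a)/2^n; need (b−a)/2^n ≤ 10^-3.
So n ≥ log₂(0.545000/10^-3) = log₂(545.0000) ≈ 9.0901.
Hence n = 10.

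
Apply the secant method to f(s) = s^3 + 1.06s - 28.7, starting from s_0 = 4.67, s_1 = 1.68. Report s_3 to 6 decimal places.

3.347813

f(s_0) = 78.097763, f(s_1) = -22.177568
s_2 = 1.680000 - (-22.177568)·(1.680000 - 4.670000)/(-22.177568 - (78.097763)) = 2.341289; f(s_2) = -13.384152
s_3 = 2.341289 - (-13.384152)·(2.341289 - 1.680000)/(-13.384152 - (-22.177568)) = 3.347813; f(s_3) = 12.370465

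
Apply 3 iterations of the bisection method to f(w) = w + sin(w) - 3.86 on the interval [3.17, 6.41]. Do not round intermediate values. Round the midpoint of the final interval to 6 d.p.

4.992500

f(3.170000) = -0.718404, f(6.410000) = 2.676475 (opposite signs)
step 1: m = 4.790000, f(m) = -0.066990 < 0 → root in [4.790000, 6.410000]
step 2: m = 5.600000, f(m) = 1.108733 > 0 → root in [4.790000, 5.600000]
step 3: m = 5.195000, f(m) = 0.449214 > 0 → root in [4.790000, 5.195000]
Midpoint of [4.790000, 5.195000] = 4.992500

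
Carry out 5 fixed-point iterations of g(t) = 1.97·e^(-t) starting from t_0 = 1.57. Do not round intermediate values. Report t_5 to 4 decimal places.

0.6199

t_1 = g(1.570000) = 0.409849
t_2 = g(0.409849) = 1.307588
t_3 = g(1.307588) = 0.532829
t_4 = g(0.532829) = 1.156276
t_5 = g(1.156276) = 0.619872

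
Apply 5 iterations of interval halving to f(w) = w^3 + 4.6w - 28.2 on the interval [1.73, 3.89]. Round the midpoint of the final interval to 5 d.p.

f(1.730000) = -15.064283, f(3.890000) = 48.557869 (opposite signs)
step 1: m = 2.810000, f(m) = 6.914041 > 0 → root in [1.730000, 2.810000]
step 2: m = 2.270000, f(m) = -6.060917 < 0 → root in [2.270000, 2.810000]
step 3: m = 2.540000, f(m) = -0.128936 < 0 → root in [2.540000, 2.810000]
step 4: m = 2.675000, f(m) = 3.246297 > 0 → root in [2.540000, 2.675000]
step 5: m = 2.607500, f(m) = 1.523039 > 0 → root in [2.540000, 2.607500]
Midpoint of [2.540000, 2.607500] = 2.573750

2.57375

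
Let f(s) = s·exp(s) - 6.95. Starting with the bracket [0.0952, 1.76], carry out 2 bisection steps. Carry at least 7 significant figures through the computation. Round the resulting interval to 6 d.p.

[1.343800, 1.760000]

f(0.095200) = -6.845292, f(1.760000) = 3.279890 (opposite signs)
step 1: m = 0.927600, f(m) = -4.604625 < 0 → root in [0.927600, 1.760000]
step 2: m = 1.343800, f(m) = -1.798431 < 0 → root in [1.343800, 1.760000]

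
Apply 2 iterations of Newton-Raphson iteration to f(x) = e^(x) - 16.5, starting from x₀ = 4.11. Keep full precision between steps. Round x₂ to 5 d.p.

Newton update: x ← x − f(x)/f'(x).
f'(x) = e^(x)
x_0 = 4.110000: f = 44.446718, f' = 60.946718 → x_1 = 4.110000 - (44.446718)/(60.946718) = 3.380728
x_1 = 3.380728: f = 12.892169, f' = 29.392169 → x_2 = 3.380728 - (12.892169)/(29.392169) = 2.942102

2.94210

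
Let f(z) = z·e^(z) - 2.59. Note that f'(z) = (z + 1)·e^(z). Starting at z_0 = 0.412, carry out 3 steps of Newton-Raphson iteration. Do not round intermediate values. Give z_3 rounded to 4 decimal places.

Newton update: z ← z − f(z)/f'(z).
z_0 = 0.412000: f = -1.967948, f' = 2.131886 → z_1 = 0.412000 - (-1.967948)/(2.131886) = 1.335102
z_1 = 1.335102: f = 2.483899, f' = 8.874282 → z_2 = 1.335102 - (2.483899)/(8.874282) = 1.055203
z_2 = 1.055203: f = 0.441134, f' = 5.903693 → z_3 = 1.055203 - (0.441134)/(5.903693) = 0.980482

0.9805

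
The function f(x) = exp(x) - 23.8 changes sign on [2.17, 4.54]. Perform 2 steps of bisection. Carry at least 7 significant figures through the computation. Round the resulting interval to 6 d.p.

[2.762500, 3.355000]

f(2.170000) = -15.041716, f(4.540000) = 69.890800 (opposite signs)
step 1: m = 3.355000, f(m) = 4.845604 > 0 → root in [2.170000, 3.355000]
step 2: m = 2.762500, f(m) = -7.960608 < 0 → root in [2.762500, 3.355000]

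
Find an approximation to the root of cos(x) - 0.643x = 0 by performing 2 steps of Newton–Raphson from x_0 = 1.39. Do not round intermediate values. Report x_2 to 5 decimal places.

0.92998

f'(x) = -sin(x) - 0.643
x_0 = 1.390000: f = -0.713957, f' = -1.626701 → x_1 = 1.390000 - (-0.713957)/(-1.626701) = 0.951101
x_1 = 0.951101: f = -0.030771, f' = -1.457056 → x_2 = 0.951101 - (-0.030771)/(-1.457056) = 0.929983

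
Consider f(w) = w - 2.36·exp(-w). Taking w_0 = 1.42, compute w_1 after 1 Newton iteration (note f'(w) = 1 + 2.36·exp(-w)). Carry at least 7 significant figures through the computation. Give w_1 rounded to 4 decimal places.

0.8790

w_0 = 1.420000: f = 0.849555, f' = 1.570445 → w_1 = 1.420000 - (0.849555)/(1.570445) = 0.879036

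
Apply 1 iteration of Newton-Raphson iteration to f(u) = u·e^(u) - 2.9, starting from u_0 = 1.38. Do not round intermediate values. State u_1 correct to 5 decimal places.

f'(u) = (u + 1)·e^(u)
u_0 = 1.380000: f = 2.585364, f' = 9.460266 → u_1 = 1.380000 - (2.585364)/(9.460266) = 1.106713

1.10671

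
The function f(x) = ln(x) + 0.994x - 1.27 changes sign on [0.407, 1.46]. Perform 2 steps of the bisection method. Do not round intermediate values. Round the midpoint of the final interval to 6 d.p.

1.065125

f(0.407000) = -1.764384, f(1.460000) = 0.559676 (opposite signs)
step 1: m = 0.933500, f(m) = -0.410915 < 0 → root in [0.933500, 1.460000]
step 2: m = 1.196750, f(m) = 0.099179 > 0 → root in [0.933500, 1.196750]
Midpoint of [0.933500, 1.196750] = 1.065125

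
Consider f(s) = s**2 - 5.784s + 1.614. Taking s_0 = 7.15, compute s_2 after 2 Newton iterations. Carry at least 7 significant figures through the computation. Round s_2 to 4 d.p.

f'(s) = 2s - 5.784
s_0 = 7.150000: f = 11.380900, f' = 8.516000 → s_1 = 7.150000 - (11.380900)/(8.516000) = 5.813586
s_1 = 5.813586: f = 1.786002, f' = 5.843172 → s_2 = 5.813586 - (1.786002)/(5.843172) = 5.507930

5.5079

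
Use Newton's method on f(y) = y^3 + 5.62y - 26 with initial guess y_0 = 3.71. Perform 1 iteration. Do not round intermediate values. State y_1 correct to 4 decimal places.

Newton update: y ← y − f(y)/f'(y).
f'(y) = 3y^2 + 5.62
y_0 = 3.710000: f = 45.915011, f' = 46.912300 → y_1 = 3.710000 - (45.915011)/(46.912300) = 2.731259

2.7313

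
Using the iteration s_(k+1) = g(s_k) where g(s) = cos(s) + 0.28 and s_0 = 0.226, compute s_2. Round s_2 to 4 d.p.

0.5910

s_1 = g(0.226000) = 1.254571
s_2 = g(1.254571) = 0.590982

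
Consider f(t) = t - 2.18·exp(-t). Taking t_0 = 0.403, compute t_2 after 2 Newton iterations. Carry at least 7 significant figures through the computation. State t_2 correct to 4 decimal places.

0.8919

f'(t) = 1 + 2.18·exp(-t)
t_0 = 0.403000: f = -1.053920, f' = 2.456920 → t_1 = 0.403000 - (-1.053920)/(2.456920) = 0.831960
t_1 = 0.831960: f = -0.116766, f' = 1.948726 → t_2 = 0.831960 - (-0.116766)/(1.948726) = 0.891879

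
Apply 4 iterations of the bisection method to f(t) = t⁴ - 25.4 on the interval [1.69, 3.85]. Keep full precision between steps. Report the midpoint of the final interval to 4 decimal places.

f(1.690000) = -17.242693, f(3.850000) = 194.306506 (opposite signs)
step 1: m = 2.770000, f(m) = 33.473394 > 0 → root in [1.690000, 2.770000]
step 2: m = 2.230000, f(m) = -0.670266 < 0 → root in [2.230000, 2.770000]
step 3: m = 2.500000, f(m) = 13.662500 > 0 → root in [2.230000, 2.500000]
step 4: m = 2.365000, f(m) = 5.884166 > 0 → root in [2.230000, 2.365000]
Midpoint of [2.230000, 2.365000] = 2.297500

2.2975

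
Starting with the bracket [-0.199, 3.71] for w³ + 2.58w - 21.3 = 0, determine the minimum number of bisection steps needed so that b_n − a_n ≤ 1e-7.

Initial width b − a = 3.71 − -0.199 = 3.909000.
After n steps the width is (b−a)/2^n; need (b−a)/2^n ≤ 1e-7.
So n ≥ log₂(3.909000/1e-7) = log₂(39090000.0000) ≈ 25.2203.
Hence n = 26.

26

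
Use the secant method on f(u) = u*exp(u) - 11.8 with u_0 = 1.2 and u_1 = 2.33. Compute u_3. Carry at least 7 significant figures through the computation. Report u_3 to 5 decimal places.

Secant update: u_(k+1) = u_k − f(u_k)·(u_k − u_(k-1))/(f(u_k) − f(u_(k-1))).
f(u_0) = -7.815860, f(u_1) = 12.147604
u_2 = 2.330000 - (12.147604)·(2.330000 - 1.200000)/(12.147604 - (-7.815860)) = 1.642404; f(u_2) = -3.312746
u_3 = 1.642404 - (-3.312746)·(1.642404 - 2.330000)/(-3.312746 - (12.147604)) = 1.789738; f(u_3) = -1.083258

1.78974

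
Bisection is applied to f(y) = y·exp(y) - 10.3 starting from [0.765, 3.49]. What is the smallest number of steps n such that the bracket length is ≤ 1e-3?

12

Initial width b − a = 3.49 − 0.765 = 2.725000.
After n steps the width is (b−a)/2^n; need (b−a)/2^n ≤ 1e-3.
So n ≥ log₂(2.725000/1e-3) = log₂(2725.0000) ≈ 11.4120.
Hence n = 12.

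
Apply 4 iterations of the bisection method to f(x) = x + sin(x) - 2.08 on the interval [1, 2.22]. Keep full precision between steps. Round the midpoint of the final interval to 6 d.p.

1.190625

f(1.000000) = -0.238529, f(2.220000) = 0.936565 (opposite signs)
step 1: m = 1.610000, f(m) = 0.529232 > 0 → root in [1.000000, 1.610000]
step 2: m = 1.305000, f(m) = 0.189884 > 0 → root in [1.000000, 1.305000]
step 3: m = 1.152500, f(m) = -0.013718 < 0 → root in [1.152500, 1.305000]
step 4: m = 1.228750, f(m) = 0.090820 > 0 → root in [1.152500, 1.228750]
Midpoint of [1.152500, 1.228750] = 1.190625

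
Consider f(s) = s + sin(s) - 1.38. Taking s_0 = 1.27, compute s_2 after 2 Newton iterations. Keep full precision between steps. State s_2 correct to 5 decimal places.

f'(s) = 1 + cos(s)
s_0 = 1.270000: f = 0.845101, f' = 1.296281 → s_1 = 1.270000 - (0.845101)/(1.296281) = 0.618057
s_1 = 0.618057: f = -0.182490, f' = 1.815006 → s_2 = 0.618057 - (-0.182490)/(1.815006) = 0.718602

0.71860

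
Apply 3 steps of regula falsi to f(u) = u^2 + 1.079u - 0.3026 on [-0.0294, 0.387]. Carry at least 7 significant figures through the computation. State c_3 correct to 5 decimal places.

0.23075

False-position update: c = (a·f(b) − b·f(a))/(f(b) − f(a)); replace the endpoint whose sign matches f(c).
f(-0.029400) = -0.333458, f(0.387000) = 0.264742
step 1: c = 0.202716, f(c) = -0.042775 < 0 → new bracket [0.202716, 0.387000]
step 2: c = 0.228350, f(c) = -0.004067 < 0 → new bracket [0.228350, 0.387000]
step 3: c = 0.230750, f(c) = -0.000375 < 0 → new bracket [0.230750, 0.387000]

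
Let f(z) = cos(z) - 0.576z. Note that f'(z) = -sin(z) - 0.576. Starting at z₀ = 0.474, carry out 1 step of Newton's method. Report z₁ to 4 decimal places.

1.0713

Newton update: z ← z − f(z)/f'(z).
z_0 = 0.474000: f = 0.616726, f' = -1.032449 → z_1 = 0.474000 - (0.616726)/(-1.032449) = 1.071342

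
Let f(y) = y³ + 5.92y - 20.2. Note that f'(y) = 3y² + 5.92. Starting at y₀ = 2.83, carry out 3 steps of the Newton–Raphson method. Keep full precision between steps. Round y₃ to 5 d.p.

Newton update: y ← y − f(y)/f'(y).
y_0 = 2.830000: f = 19.218787, f' = 29.946700 → y_1 = 2.830000 - (19.218787)/(29.946700) = 2.188234
y_1 = 2.188234: f = 3.232406, f' = 20.285098 → y_2 = 2.188234 - (3.232406)/(20.285098) = 2.028885
y_2 = 2.028885: f = 0.162645, f' = 18.269120 → y_3 = 2.028885 - (0.162645)/(18.269120) = 2.019982

2.01998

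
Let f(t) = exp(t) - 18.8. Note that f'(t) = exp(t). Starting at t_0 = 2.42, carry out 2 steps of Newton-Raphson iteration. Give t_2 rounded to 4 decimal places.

2.9457

t_0 = 2.420000: f = -7.554141, f' = 11.245859 → t_1 = 2.420000 - (-7.554141)/(11.245859) = 3.091726
t_1 = 3.091726: f = 3.215052, f' = 22.015052 → t_2 = 3.091726 - (3.215052)/(22.015052) = 2.945688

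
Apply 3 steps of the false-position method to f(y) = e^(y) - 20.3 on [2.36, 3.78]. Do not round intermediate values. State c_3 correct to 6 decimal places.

2.982985

False-position update: c = (a·f(b) − b·f(a))/(f(b) − f(a)); replace the endpoint whose sign matches f(c).
f(2.360000) = -9.709049, f(3.780000) = 23.516042
step 1: c = 2.774953, f(c) = -4.262128 < 0 → new bracket [2.774953, 3.780000]
step 2: c = 2.929162, f(c) = -1.588061 < 0 → new bracket [2.929162, 3.780000]
step 3: c = 2.982985, f(c) = -0.553328 < 0 → new bracket [2.982985, 3.780000]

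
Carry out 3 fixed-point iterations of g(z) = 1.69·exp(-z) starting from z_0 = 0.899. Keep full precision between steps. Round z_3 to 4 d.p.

0.7227

z_1 = g(0.899000) = 0.687790
z_2 = g(0.687790) = 0.849539
z_3 = g(0.849539) = 0.722664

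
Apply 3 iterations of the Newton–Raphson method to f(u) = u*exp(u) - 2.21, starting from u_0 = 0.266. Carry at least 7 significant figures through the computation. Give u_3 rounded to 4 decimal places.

f'(u) = (u+1)*exp(u)
u_0 = 0.266000: f = -1.862940, f' = 1.651795 → u_1 = 0.266000 - (-1.862940)/(1.651795) = 1.393828
u_1 = 1.393828: f = 3.407475, f' = 9.647724 → u_2 = 1.393828 - (3.407475)/(9.647724) = 1.040639
u_2 = 1.040639: f = 0.736074, f' = 5.777098 → u_3 = 1.040639 - (0.736074)/(5.777098) = 0.913226

0.9132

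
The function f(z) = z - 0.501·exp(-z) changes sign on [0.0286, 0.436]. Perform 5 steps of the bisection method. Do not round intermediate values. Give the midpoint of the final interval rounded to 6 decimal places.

0.353247

f(0.028600) = -0.458274, f(0.436000) = 0.112045 (opposite signs)
step 1: m = 0.232300, f(m) = -0.164847 < 0 → root in [0.232300, 0.436000]
step 2: m = 0.334150, f(m) = -0.024539 < 0 → root in [0.334150, 0.436000]
step 3: m = 0.385075, f(m) = 0.044195 > 0 → root in [0.334150, 0.385075]
step 4: m = 0.359613, f(m) = 0.009941 > 0 → root in [0.334150, 0.359613]
step 5: m = 0.346881, f(m) = -0.007270 < 0 → root in [0.346881, 0.359613]
Midpoint of [0.346881, 0.359613] = 0.353247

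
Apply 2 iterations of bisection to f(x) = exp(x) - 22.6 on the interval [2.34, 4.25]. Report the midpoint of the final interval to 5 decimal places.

3.05625

f(2.340000) = -12.218763, f(4.250000) = 47.505412 (opposite signs)
step 1: m = 3.295000, f(m) = 4.377414 > 0 → root in [2.340000, 3.295000]
step 2: m = 2.817500, f(m) = -5.865039 < 0 → root in [2.817500, 3.295000]
Midpoint of [2.817500, 3.295000] = 3.056250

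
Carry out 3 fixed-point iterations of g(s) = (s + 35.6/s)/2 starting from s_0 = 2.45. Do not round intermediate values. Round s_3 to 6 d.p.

s_1 = g(2.450000) = 8.490306
s_2 = g(8.490306) = 6.341662
s_3 = g(6.341662) = 5.977666

5.977666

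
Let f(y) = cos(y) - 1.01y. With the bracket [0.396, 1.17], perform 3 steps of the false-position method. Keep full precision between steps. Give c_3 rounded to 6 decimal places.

f(0.396000) = 0.522651, f(1.170000) = -0.791548
step 1: c = 0.703816, f(c) = 0.051524 > 0 → new bracket [0.703816, 1.170000]
step 2: c = 0.732307, f(c) = 0.004004 > 0 → new bracket [0.732307, 1.170000]
step 3: c = 0.734510, f(c) = 0.000304 > 0 → new bracket [0.734510, 1.170000]

0.734510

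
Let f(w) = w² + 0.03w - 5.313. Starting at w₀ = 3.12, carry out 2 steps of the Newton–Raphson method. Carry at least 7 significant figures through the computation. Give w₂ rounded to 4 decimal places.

f'(w) = 2w + 0.03
w_0 = 3.120000: f = 4.515000, f' = 6.270000 → w_1 = 3.120000 - (4.515000)/(6.270000) = 2.399904
w_1 = 2.399904: f = 0.518538, f' = 4.829809 → w_2 = 2.399904 - (0.518538)/(4.829809) = 2.292542

2.2925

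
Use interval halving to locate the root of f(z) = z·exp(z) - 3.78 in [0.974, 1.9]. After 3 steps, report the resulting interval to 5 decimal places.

f(0.974000) = -1.200344, f(1.900000) = 8.923199 (opposite signs)
step 1: m = 1.437000, f(m) = 2.266972 > 0 → root in [0.974000, 1.437000]
step 2: m = 1.205500, f(m) = 0.244475 > 0 → root in [0.974000, 1.205500]
step 3: m = 1.089750, f(m) = -0.539595 < 0 → root in [1.089750, 1.205500]

[1.08975, 1.20550]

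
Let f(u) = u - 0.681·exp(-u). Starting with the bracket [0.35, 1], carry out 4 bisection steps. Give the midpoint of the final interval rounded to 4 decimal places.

0.4516

f(0.350000) = -0.129893, f(1.000000) = 0.749474 (opposite signs)
step 1: m = 0.675000, f(m) = 0.328264 > 0 → root in [0.350000, 0.675000]
step 2: m = 0.512500, f(m) = 0.104584 > 0 → root in [0.350000, 0.512500]
step 3: m = 0.431250, f(m) = -0.011193 < 0 → root in [0.431250, 0.512500]
step 4: m = 0.471875, f(m) = 0.047046 > 0 → root in [0.431250, 0.471875]
Midpoint of [0.431250, 0.471875] = 0.451562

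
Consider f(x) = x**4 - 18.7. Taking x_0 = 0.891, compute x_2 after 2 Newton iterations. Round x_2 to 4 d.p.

5.4702

f'(x) = 4x**3
x_0 = 0.891000: f = -18.069753, f' = 2.829392 → x_1 = 0.891000 - (-18.069753)/(2.829392) = 7.277444
x_1 = 7.277444: f = 2786.187845, f' = 1541.688442 → x_2 = 7.277444 - (2786.187845)/(1541.688442) = 5.470213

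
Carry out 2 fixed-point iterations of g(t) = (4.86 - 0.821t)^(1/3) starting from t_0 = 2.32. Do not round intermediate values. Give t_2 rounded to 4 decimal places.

t_1 = g(2.320000) = 1.435047
t_2 = g(1.435047) = 1.544144

1.5441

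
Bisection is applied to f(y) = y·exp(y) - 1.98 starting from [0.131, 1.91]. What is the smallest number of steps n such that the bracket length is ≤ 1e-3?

11

Initial width b − a = 1.91 − 0.131 = 1.779000.
After n steps the width is (b−a)/2^n; need (b−a)/2^n ≤ 1e-3.
So n ≥ log₂(1.779000/1e-3) = log₂(1779.0000) ≈ 10.7969.
Hence n = 11.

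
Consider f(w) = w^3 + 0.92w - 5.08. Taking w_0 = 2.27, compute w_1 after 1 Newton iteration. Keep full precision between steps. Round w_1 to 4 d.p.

f'(w) = 3w^2 + 0.92
w_0 = 2.270000: f = 8.705483, f' = 16.378700 → w_1 = 2.270000 - (8.705483)/(16.378700) = 1.738488

1.7385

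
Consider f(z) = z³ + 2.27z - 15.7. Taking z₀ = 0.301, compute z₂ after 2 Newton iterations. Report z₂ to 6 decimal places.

f'(z) = 3z² + 2.27
z_0 = 0.301000: f = -14.989459, f' = 2.541803 → z_1 = 0.301000 - (-14.989459)/(2.541803) = 6.198176
z_1 = 6.198176: f = 236.487552, f' = 117.522149 → z_2 = 6.198176 - (236.487552)/(117.522149) = 4.185895

4.185895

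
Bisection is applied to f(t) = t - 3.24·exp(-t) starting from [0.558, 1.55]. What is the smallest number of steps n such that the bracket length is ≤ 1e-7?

Initial width b − a = 1.55 − 0.558 = 0.992000.
After n steps the width is (b−a)/2^n; need (b−a)/2^n ≤ 1e-7.
So n ≥ log₂(0.992000/1e-7) = log₂(9920000.0000) ≈ 23.2419.
Hence n = 24.

24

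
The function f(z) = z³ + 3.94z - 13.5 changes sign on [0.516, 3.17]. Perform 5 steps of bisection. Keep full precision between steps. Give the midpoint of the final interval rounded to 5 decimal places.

f(0.516000) = -11.329572, f(3.170000) = 30.844813 (opposite signs)
step 1: m = 1.843000, f(m) = 0.021444 > 0 → root in [0.516000, 1.843000]
step 2: m = 1.179500, f(m) = -7.211826 < 0 → root in [1.179500, 1.843000]
step 3: m = 1.511250, f(m) = -4.094167 < 0 → root in [1.511250, 1.843000]
step 4: m = 1.677125, f(m) = -2.174797 < 0 → root in [1.677125, 1.843000]
step 5: m = 1.760063, f(m) = -1.112997 < 0 → root in [1.760063, 1.843000]
Midpoint of [1.760063, 1.843000] = 1.801531

1.80153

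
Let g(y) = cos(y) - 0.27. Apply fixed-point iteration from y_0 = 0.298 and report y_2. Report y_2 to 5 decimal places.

0.50383

y_1 = g(0.298000) = 0.685926
y_2 = g(0.685926) = 0.503833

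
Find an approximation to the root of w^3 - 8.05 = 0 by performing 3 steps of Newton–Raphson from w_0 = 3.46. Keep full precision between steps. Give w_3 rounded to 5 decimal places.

2.00902

f'(w) = 3w^2
w_0 = 3.460000: f = 33.371736, f' = 35.914800 → w_1 = 3.460000 - (33.371736)/(35.914800) = 2.530808
w_1 = 2.530808: f = 8.159802, f' = 19.214971 → w_2 = 2.530808 - (8.159802)/(19.214971) = 2.106150
w_2 = 2.106150: f = 1.292598, f' = 13.307599 → w_3 = 2.106150 - (1.292598)/(13.307599) = 2.009017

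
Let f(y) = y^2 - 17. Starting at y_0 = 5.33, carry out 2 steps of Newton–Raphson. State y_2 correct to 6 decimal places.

4.125297

f'(y) = 2y
y_0 = 5.330000: f = 11.408900, f' = 10.660000 → y_1 = 5.330000 - (11.408900)/(10.660000) = 4.259747
y_1 = 4.259747: f = 1.145442, f' = 8.519493 → y_2 = 4.259747 - (1.145442)/(8.519493) = 4.125297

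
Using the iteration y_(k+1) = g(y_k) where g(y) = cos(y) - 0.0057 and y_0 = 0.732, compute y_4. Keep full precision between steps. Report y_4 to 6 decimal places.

y_1 = g(0.732000) = 0.738139
y_2 = g(0.738139) = 0.734022
y_3 = g(0.734022) = 0.736786
y_4 = g(0.736786) = 0.734932

0.734932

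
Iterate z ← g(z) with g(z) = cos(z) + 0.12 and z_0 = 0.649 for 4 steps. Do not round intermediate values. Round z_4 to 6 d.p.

z_1 = g(0.649000) = 0.916689
z_2 = g(0.916689) = 0.728451
z_3 = g(0.728451) = 0.866206
z_4 = g(0.866206) = 0.767722

0.767722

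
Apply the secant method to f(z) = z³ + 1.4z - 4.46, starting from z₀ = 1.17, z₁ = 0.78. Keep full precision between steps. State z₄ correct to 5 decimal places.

1.36400

f(z_0) = -1.220387, f(z_1) = -2.893448
z_2 = 0.780000 - (-2.893448)·(0.780000 - 1.170000)/(-2.893448 - (-1.220387)) = 1.454479; f(z_2) = 0.653235
z_3 = 1.454479 - (0.653235)·(1.454479 - 0.780000)/(0.653235 - (-2.893448)) = 1.330252; f(z_3) = -0.243671
z_4 = 1.330252 - (-0.243671)·(1.330252 - 1.454479)/(-0.243671 - (0.653235)) = 1.364002; f(z_4) = -0.012669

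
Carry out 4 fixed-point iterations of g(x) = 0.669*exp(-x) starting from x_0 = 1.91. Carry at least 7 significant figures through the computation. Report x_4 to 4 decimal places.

x_1 = g(1.910000) = 0.099066
x_2 = g(0.099066) = 0.605902
x_3 = g(0.605902) = 0.364994
x_4 = g(0.364994) = 0.464420

0.4644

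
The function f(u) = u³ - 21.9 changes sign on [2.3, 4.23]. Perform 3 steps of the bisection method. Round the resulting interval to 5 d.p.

[2.78250, 3.02375]

f(2.300000) = -9.733000, f(4.230000) = 53.786967 (opposite signs)
step 1: m = 3.265000, f(m) = 12.905635 > 0 → root in [2.300000, 3.265000]
step 2: m = 2.782500, f(m) = -0.357033 < 0 → root in [2.782500, 3.265000]
step 3: m = 3.023750, f(m) = 5.746340 > 0 → root in [2.782500, 3.023750]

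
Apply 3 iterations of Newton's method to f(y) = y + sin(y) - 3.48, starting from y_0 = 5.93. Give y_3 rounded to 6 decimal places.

f'(y) = 1 + cos(y)
y_0 = 5.930000: f = 2.104112, f' = 1.938276 → y_1 = 5.930000 - (2.104112)/(1.938276) = 4.844441
y_1 = 4.844441: f = 0.373148, f' = 1.131669 → y_2 = 4.844441 - (0.373148)/(1.131669) = 4.514709
y_2 = 4.514709: f = 0.054184, f' = 0.803605 → y_3 = 4.514709 - (0.054184)/(0.803605) = 4.447283

4.447283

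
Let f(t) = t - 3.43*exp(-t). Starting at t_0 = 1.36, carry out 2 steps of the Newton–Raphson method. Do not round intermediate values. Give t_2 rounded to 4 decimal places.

f'(t) = 1 + 3.43*exp(-t)
t_0 = 1.360000: f = 0.479654, f' = 1.880346 → t_1 = 1.360000 - (0.479654)/(1.880346) = 1.104912
t_1 = 1.104912: f = -0.031241, f' = 2.136153 → t_2 = 1.104912 - (-0.031241)/(2.136153) = 1.119537

1.1195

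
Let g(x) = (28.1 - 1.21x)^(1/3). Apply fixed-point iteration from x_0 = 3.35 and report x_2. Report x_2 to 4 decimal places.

x_1 = g(3.350000) = 2.886361
x_2 = g(2.886361) = 2.908635

2.9086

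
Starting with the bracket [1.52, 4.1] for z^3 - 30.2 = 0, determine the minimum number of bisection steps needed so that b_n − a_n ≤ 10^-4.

15

Initial width b − a = 4.1 − 1.52 = 2.580000.
After n steps the width is (b−a)/2^n; need (b−a)/2^n ≤ 10^-4.
So n ≥ log₂(2.580000/10^-4) = log₂(25800.0000) ≈ 14.6551.
Hence n = 15.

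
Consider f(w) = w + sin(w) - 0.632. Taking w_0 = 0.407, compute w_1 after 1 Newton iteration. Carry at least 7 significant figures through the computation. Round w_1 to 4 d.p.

0.3179

f'(w) = 1 + cos(w)
w_0 = 0.407000: f = 0.170856, f' = 1.918313 → w_1 = 0.407000 - (0.170856)/(1.918313) = 0.317934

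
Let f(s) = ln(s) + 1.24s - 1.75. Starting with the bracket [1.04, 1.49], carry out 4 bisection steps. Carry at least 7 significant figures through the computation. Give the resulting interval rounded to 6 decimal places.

f(1.040000) = -0.421179, f(1.490000) = 0.496376 (opposite signs)
step 1: m = 1.265000, f(m) = 0.053672 > 0 → root in [1.040000, 1.265000]
step 2: m = 1.152500, f(m) = -0.178967 < 0 → root in [1.152500, 1.265000]
step 3: m = 1.208750, f(m) = -0.061563 < 0 → root in [1.208750, 1.265000]
step 4: m = 1.236875, f(m) = -0.003687 < 0 → root in [1.236875, 1.265000]

[1.236875, 1.265000]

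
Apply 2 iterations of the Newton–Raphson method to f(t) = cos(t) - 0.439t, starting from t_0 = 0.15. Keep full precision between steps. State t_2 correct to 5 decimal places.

Newton update: t ← t − f(t)/f'(t).
f'(t) = -sin(t) - 0.439
t_0 = 0.150000: f = 0.922921, f' = -0.588438 → t_1 = 0.150000 - (0.922921)/(-0.588438) = 1.718425
t_1 = 1.718425: f = -0.901482, f' = -1.428123 → t_2 = 1.718425 - (-0.901482)/(-1.428123) = 1.087190

1.08719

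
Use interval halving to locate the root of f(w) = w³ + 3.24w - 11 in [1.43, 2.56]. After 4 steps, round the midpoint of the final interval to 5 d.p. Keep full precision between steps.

f(1.430000) = -3.442593, f(2.560000) = 14.071616 (opposite signs)
step 1: m = 1.995000, f(m) = 3.403950 > 0 → root in [1.430000, 1.995000]
step 2: m = 1.712500, f(m) = -0.429326 < 0 → root in [1.712500, 1.995000]
step 3: m = 1.853750, f(m) = 1.376356 > 0 → root in [1.712500, 1.853750]
step 4: m = 1.783125, f(m) = 0.446833 > 0 → root in [1.712500, 1.783125]
Midpoint of [1.712500, 1.783125] = 1.747812

1.74781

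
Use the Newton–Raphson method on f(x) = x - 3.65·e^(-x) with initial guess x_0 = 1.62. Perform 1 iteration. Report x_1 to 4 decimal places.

1.0988

f'(x) = 1 + 3.65·e^(-x)
x_0 = 1.620000: f = 0.897670, f' = 1.722330 → x_1 = 1.620000 - (0.897670)/(1.722330) = 1.098805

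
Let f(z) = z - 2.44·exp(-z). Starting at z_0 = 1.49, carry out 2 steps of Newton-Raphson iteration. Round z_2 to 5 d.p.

0.94575

Newton update: z ← z − f(z)/f'(z).
f'(z) = 1 + 2.44·exp(-z)
z_0 = 1.490000: f = 0.940091, f' = 1.549909 → z_1 = 1.490000 - (0.940091)/(1.549909) = 0.883454
z_1 = 0.883454: f = -0.125126, f' = 2.008580 → z_2 = 0.883454 - (-0.125126)/(2.008580) = 0.945750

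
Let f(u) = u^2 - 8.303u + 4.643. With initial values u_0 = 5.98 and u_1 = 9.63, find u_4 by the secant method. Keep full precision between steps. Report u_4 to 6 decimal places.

f(u_0) = -9.248540, f(u_1) = 17.422010
u_2 = 9.630000 - (17.422010)·(9.630000 - 5.980000)/(17.422010 - (-9.248540)) = 7.245710; f(u_2) = -3.017819
u_3 = 7.245710 - (-3.017819)·(7.245710 - 9.630000)/(-3.017819 - (17.422010)) = 7.597736; f(u_3) = -0.715410
u_4 = 7.597736 - (-0.715410)·(7.597736 - 7.245710)/(-0.715410 - (-3.017819)) = 7.707118; f(u_4) = 0.050470

7.707118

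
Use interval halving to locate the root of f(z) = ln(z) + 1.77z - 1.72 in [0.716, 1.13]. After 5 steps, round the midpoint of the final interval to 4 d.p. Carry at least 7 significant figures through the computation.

0.9812

f(0.716000) = -0.786755, f(1.130000) = 0.402318 (opposite signs)
step 1: m = 0.923000, f(m) = -0.166416 < 0 → root in [0.923000, 1.130000]
step 2: m = 1.026500, f(m) = 0.123060 > 0 → root in [0.923000, 1.026500]
step 3: m = 0.974750, f(m) = -0.020267 < 0 → root in [0.974750, 1.026500]
step 4: m = 1.000625, f(m) = 0.051731 > 0 → root in [0.974750, 1.000625]
step 5: m = 0.987687, f(m) = 0.015818 > 0 → root in [0.974750, 0.987687]
Midpoint of [0.974750, 0.987687] = 0.981219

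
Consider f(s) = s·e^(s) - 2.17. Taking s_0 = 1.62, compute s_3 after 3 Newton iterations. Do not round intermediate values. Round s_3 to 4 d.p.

0.8924

f'(s) = (s + 1)·e^(s)
s_0 = 1.620000: f = 6.016006, f' = 13.239097 → s_1 = 1.620000 - (6.016006)/(13.239097) = 1.165588
s_1 = 1.165588: f = 1.568982, f' = 6.946790 → s_2 = 1.165588 - (1.568982)/(6.946790) = 0.939731
s_2 = 0.939731: f = 0.235045, f' = 4.964338 → s_3 = 0.939731 - (0.235045)/(4.964338) = 0.892384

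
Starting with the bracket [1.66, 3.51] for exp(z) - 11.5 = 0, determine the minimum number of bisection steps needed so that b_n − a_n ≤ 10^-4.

Initial width b − a = 3.51 − 1.66 = 1.850000.
After n steps the width is (b−a)/2^n; need (b−a)/2^n ≤ 10^-4.
So n ≥ log₂(1.850000/10^-4) = log₂(18500.0000) ≈ 14.1752.
Hence n = 15.

15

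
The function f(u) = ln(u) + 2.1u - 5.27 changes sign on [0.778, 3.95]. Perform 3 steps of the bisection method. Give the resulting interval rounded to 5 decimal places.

[1.96750, 2.36400]

f(0.778000) = -3.887229, f(3.950000) = 4.398716 (opposite signs)
step 1: m = 2.364000, f(m) = 0.554755 > 0 → root in [0.778000, 2.364000]
step 2: m = 1.571000, f(m) = -1.519188 < 0 → root in [1.571000, 2.364000]
step 3: m = 1.967500, f(m) = -0.461486 < 0 → root in [1.967500, 2.364000]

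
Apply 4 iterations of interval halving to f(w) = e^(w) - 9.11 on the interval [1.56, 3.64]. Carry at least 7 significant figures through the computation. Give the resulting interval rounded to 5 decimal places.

[2.08000, 2.21000]

f(1.560000) = -4.351179, f(3.640000) = 28.981837 (opposite signs)
step 1: m = 2.600000, f(m) = 4.353738 > 0 → root in [1.560000, 2.600000]
step 2: m = 2.080000, f(m) = -1.105531 < 0 → root in [2.080000, 2.600000]
step 3: m = 2.340000, f(m) = 1.271237 > 0 → root in [2.080000, 2.340000]
step 4: m = 2.210000, f(m) = 0.005716 > 0 → root in [2.080000, 2.210000]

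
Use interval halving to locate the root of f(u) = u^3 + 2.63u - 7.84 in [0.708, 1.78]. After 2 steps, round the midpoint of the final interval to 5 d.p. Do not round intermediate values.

f(0.708000) = -5.623065, f(1.780000) = 2.481152 (opposite signs)
step 1: m = 1.244000, f(m) = -2.643145 < 0 → root in [1.244000, 1.780000]
step 2: m = 1.512000, f(m) = -0.406790 < 0 → root in [1.512000, 1.780000]
Midpoint of [1.512000, 1.780000] = 1.646000

1.64600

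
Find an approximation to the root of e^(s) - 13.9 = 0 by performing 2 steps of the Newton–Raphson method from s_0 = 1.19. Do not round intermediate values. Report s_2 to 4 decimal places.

f'(s) = e^(s)
s_0 = 1.190000: f = -10.612919, f' = 3.287081 → s_1 = 1.190000 - (-10.612919)/(3.287081) = 4.418676
s_1 = 4.418676: f = 69.086303, f' = 82.986303 → s_2 = 4.418676 - (69.086303)/(82.986303) = 3.586173

3.5862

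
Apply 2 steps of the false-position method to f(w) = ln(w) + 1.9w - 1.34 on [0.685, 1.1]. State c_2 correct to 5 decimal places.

f(0.685000) = -0.416836, f(1.100000) = 0.845310
step 1: c = 0.822058, f(c) = 0.025965 > 0 → new bracket [0.685000, 0.822058]
step 2: c = 0.814021, f(c) = 0.000871 > 0 → new bracket [0.685000, 0.814021]

0.81402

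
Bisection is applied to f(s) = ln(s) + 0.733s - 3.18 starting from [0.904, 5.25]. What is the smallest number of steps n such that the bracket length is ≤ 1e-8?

29

Initial width b − a = 5.25 − 0.904 = 4.346000.
After n steps the width is (b−a)/2^n; need (b−a)/2^n ≤ 1e-8.
So n ≥ log₂(4.346000/1e-8) = log₂(434600000.0000) ≈ 28.6951.
Hence n = 29.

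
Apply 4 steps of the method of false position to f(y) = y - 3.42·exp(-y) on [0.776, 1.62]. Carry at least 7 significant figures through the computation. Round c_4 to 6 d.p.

f(0.776000) = -0.798032, f(1.620000) = 0.943186
step 1: c = 1.162821, f(c) = 0.093718 > 0 → new bracket [0.776000, 1.162821]
step 2: c = 1.122168, f(c) = 0.008708 > 0 → new bracket [0.776000, 1.122168]
step 3: c = 1.118432, f(c) = 0.000803 > 0 → new bracket [0.776000, 1.118432]
step 4: c = 1.118087, f(c) = 0.000074 > 0 → new bracket [0.776000, 1.118087]

1.118087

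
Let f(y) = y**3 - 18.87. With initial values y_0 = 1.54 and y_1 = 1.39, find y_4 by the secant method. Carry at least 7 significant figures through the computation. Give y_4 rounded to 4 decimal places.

f(y_0) = -15.217736, f(y_1) = -16.184381
y_2 = 1.390000 - (-16.184381)·(1.390000 - 1.540000)/(-16.184381 - (-15.217736)) = 3.901426; f(y_2) = 40.514081
y_3 = 3.901426 - (40.514081)·(3.901426 - 1.390000)/(40.514081 - (-16.184381)) = 2.106878; f(y_3) = -9.517708
y_4 = 2.106878 - (-9.517708)·(2.106878 - 3.901426)/(-9.517708 - (40.514081)) = 2.448260; f(y_4) = -4.195178

2.4483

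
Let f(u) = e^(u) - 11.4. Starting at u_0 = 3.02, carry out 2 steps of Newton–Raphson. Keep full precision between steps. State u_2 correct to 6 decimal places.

f'(u) = e^(u)
u_0 = 3.020000: f = 9.091292, f' = 20.491292 → u_1 = 3.020000 - (9.091292)/(20.491292) = 2.576334
u_1 = 2.576334: f = 1.748845, f' = 13.148845 → u_2 = 2.576334 - (1.748845)/(13.148845) = 2.443330

2.443330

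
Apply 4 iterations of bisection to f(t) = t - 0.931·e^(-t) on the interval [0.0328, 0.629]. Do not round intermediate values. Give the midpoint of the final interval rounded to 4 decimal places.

0.5358

f(0.032800) = -0.868159, f(0.629000) = 0.132661 (opposite signs)
step 1: m = 0.330900, f(m) = -0.337816 < 0 → root in [0.330900, 0.629000]
step 2: m = 0.479950, f(m) = -0.096166 < 0 → root in [0.479950, 0.629000]
step 3: m = 0.554475, f(m) = 0.019733 > 0 → root in [0.479950, 0.554475]
step 4: m = 0.517213, f(m) = -0.037831 < 0 → root in [0.517213, 0.554475]
Midpoint of [0.517213, 0.554475] = 0.535844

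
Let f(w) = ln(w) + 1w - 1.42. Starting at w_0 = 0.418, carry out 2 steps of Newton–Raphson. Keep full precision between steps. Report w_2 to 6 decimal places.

1.206633

f'(w) = 1/w + 1
w_0 = 0.418000: f = -1.874274, f' = 3.392344 → w_1 = 0.418000 - (-1.874274)/(3.392344) = 0.970501
w_1 = 0.970501: f = -0.479442, f' = 2.030396 → w_2 = 0.970501 - (-0.479442)/(2.030396) = 1.206633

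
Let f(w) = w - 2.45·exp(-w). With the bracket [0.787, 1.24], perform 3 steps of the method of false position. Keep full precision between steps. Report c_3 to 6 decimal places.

0.948743

f(0.787000) = -0.328261, f(1.240000) = 0.531009
step 1: c = 0.960056, f(c) = 0.022022 > 0 → new bracket [0.787000, 0.960056]
step 2: c = 0.949177, f(c) = 0.000881 > 0 → new bracket [0.787000, 0.949177]
step 3: c = 0.948743, f(c) = 0.000035 > 0 → new bracket [0.787000, 0.948743]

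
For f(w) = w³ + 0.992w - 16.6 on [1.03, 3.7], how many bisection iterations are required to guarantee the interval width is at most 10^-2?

9

Initial width b − a = 3.7 − 1.03 = 2.670000.
After n steps the width is (b−a)/2^n; need (b−a)/2^n ≤ 10^-2.
So n ≥ log₂(2.670000/10^-2) = log₂(267.0000) ≈ 8.0607.
Hence n = 9.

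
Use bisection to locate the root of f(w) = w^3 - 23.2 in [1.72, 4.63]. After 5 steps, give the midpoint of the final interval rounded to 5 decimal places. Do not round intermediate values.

2.85672

f(1.720000) = -18.111552, f(4.630000) = 76.052847 (opposite signs)
step 1: m = 3.175000, f(m) = 8.805984 > 0 → root in [1.720000, 3.175000]
step 2: m = 2.447500, f(m) = -8.538848 < 0 → root in [2.447500, 3.175000]
step 3: m = 2.811250, f(m) = -0.982335 < 0 → root in [2.811250, 3.175000]
step 4: m = 2.993125, f(m) = 3.614800 > 0 → root in [2.811250, 2.993125]
step 5: m = 2.902188, f(m) = 1.244232 > 0 → root in [2.811250, 2.902188]
Midpoint of [2.811250, 2.902188] = 2.856719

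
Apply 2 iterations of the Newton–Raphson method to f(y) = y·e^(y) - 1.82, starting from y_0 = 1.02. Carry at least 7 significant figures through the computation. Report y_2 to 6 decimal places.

f'(y) = (y + 1)·e^(y)
y_0 = 1.020000: f = 1.008659, f' = 5.601853 → y_1 = 1.020000 - (1.008659)/(5.601853) = 0.839942
y_1 = 0.839942: f = 0.125501, f' = 4.261734 → y_2 = 0.839942 - (0.125501)/(4.261734) = 0.810494

0.810494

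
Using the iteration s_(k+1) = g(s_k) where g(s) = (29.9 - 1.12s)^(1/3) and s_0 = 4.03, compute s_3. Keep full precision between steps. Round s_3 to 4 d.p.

2.9835

s_1 = g(4.030000) = 2.939005
s_2 = g(2.939005) = 2.985422
s_3 = g(2.985422) = 2.983477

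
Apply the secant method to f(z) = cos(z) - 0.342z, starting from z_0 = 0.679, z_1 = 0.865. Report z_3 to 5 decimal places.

f(z_0) = 0.545983, f(z_1) = 0.352810
z_2 = 0.865000 - (0.352810)·(0.865000 - 0.679000)/(0.352810 - (0.545983)) = 1.204709; f(z_2) = -0.054046
z_3 = 1.204709 - (-0.054046)·(1.204709 - 0.865000)/(-0.054046 - (0.352810)) = 1.159583; f(z_3) = 0.003145

1.15958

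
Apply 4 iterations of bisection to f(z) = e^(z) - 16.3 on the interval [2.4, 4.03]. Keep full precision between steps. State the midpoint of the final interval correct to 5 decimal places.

f(2.400000) = -5.276824, f(4.030000) = 39.960911 (opposite signs)
step 1: m = 3.215000, f(m) = 8.603292 > 0 → root in [2.400000, 3.215000]
step 2: m = 2.807500, f(m) = 0.268445 > 0 → root in [2.400000, 2.807500]
step 3: m = 2.603750, f(m) = -2.785678 < 0 → root in [2.603750, 2.807500]
step 4: m = 2.705625, f(m) = -1.336334 < 0 → root in [2.705625, 2.807500]
Midpoint of [2.705625, 2.807500] = 2.756563

2.75656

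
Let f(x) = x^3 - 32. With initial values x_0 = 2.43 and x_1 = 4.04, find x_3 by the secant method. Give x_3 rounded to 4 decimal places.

3.1289

Secant update: x_(k+1) = x_k − f(x_k)·(x_k − x_(k-1))/(f(x_k) − f(x_(k-1))).
f(x_0) = -17.651093, f(x_1) = 33.939264
x_2 = 4.040000 - (33.939264)·(4.040000 - 2.430000)/(33.939264 - (-17.651093)) = 2.980844; f(x_2) = -5.513906
x_3 = 2.980844 - (-5.513906)·(2.980844 - 4.040000)/(-5.513906 - (33.939264)) = 3.128870; f(x_3) = -1.368899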